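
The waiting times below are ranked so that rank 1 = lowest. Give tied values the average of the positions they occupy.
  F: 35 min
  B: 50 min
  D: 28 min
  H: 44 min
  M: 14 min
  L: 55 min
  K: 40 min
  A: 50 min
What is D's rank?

2

Sorted (ascending): 14, 28, 35, 40, 44, 50, 50, 55
The 2 values of 50 occupy positions 6–7 → average rank (6+7)/2 = 6.5.
D has value 28 min → rank 2.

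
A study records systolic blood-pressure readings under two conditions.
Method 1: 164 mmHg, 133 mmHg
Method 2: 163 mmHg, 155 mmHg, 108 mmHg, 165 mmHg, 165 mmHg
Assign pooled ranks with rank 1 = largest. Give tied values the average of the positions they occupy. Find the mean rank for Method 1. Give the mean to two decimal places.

Sorted (descending): 165, 165, 164, 163, 155, 133, 108
The 2 values of 165 occupy positions 1–2 → average rank (1+2)/2 = 1.5.
Method 1 values → pooled ranks: 164→3, 133→6
Mean rank = (3 + 6) / 2 = 4.50

4.50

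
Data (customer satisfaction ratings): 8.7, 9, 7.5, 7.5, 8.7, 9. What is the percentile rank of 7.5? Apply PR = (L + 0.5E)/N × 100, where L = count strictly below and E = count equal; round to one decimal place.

N = 6.
Strictly below 7.5: 0. Equal to 7.5: 2.
PR = (0 + 0.5·2)/6 × 100 = 16.7

16.7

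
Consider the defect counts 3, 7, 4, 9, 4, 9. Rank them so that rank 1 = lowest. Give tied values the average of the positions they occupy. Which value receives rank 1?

3

Sorted (ascending): 3, 4, 4, 7, 9, 9
The 2 values of 4 occupy positions 2–3 → average rank (2+3)/2 = 2.5.
The 2 values of 9 occupy positions 5–6 → average rank (5+6)/2 = 5.5.
Rank 1 → value 3.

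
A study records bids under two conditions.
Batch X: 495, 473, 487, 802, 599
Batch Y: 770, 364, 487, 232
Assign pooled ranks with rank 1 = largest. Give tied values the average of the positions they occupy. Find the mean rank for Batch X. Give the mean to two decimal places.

Sorted (descending): 802, 770, 599, 495, 487, 487, 473, 364, 232
The 2 values of 487 occupy positions 5–6 → average rank (5+6)/2 = 5.5.
Batch X values → pooled ranks: 495→4, 473→7, 487→5.5, 802→1, 599→3
Mean rank = (4 + 7 + 5.5 + 1 + 3) / 5 = 4.10

4.10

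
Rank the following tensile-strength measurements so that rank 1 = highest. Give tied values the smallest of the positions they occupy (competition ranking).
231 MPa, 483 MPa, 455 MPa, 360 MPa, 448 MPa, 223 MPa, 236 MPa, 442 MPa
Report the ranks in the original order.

Sorted (descending): 483, 455, 448, 442, 360, 236, 231, 223
No ties — each value takes its position as its rank.

7, 1, 2, 5, 3, 8, 6, 4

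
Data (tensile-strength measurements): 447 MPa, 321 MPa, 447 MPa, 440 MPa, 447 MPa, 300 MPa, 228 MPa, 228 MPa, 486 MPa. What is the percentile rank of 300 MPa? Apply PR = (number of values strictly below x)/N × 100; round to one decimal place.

N = 9.
Strictly below 300: 2. Equal to 300: 1.
PR = 2/9 × 100 = 22.2

22.2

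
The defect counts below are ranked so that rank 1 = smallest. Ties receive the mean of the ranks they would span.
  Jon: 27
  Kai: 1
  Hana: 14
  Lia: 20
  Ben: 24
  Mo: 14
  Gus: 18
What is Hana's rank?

Sorted (ascending): 1, 14, 14, 18, 20, 24, 27
The 2 values of 14 occupy positions 2–3 → average rank (2+3)/2 = 2.5.
Hana has value 14 → rank 2.5.

2.5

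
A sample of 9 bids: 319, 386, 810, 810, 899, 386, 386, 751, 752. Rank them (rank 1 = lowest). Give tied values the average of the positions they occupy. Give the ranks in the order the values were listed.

1, 3, 7.5, 7.5, 9, 3, 3, 5, 6

Sorted (ascending): 319, 386, 386, 386, 751, 752, 810, 810, 899
The 3 values of 386 occupy positions 2–4 → average rank 3.
The 2 values of 810 occupy positions 7–8 → average rank (7+8)/2 = 7.5.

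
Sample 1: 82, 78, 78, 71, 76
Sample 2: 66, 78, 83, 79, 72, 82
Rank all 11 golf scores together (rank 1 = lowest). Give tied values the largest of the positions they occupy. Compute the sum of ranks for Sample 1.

30

Sorted (ascending): 66, 71, 72, 76, 78, 78, 78, 79, 82, 82, 83
The 3 values of 78 occupy positions 5–7 → each gets rank 7.
The 2 values of 82 occupy positions 9–10 → each gets rank 10.
Sample 1 values → pooled ranks: 82→10, 78→7, 78→7, 71→2, 76→4
Rank sum = 10 + 7 + 7 + 2 + 4 = 30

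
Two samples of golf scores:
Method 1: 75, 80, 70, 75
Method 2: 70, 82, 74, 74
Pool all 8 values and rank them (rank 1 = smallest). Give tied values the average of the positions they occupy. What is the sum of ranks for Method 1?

Sorted (ascending): 70, 70, 74, 74, 75, 75, 80, 82
The 2 values of 70 occupy positions 1–2 → average rank (1+2)/2 = 1.5.
The 2 values of 74 occupy positions 3–4 → average rank (3+4)/2 = 3.5.
The 2 values of 75 occupy positions 5–6 → average rank (5+6)/2 = 5.5.
Method 1 values → pooled ranks: 75→5.5, 80→7, 70→1.5, 75→5.5
Rank sum = 5.5 + 7 + 1.5 + 5.5 = 19.5

19.5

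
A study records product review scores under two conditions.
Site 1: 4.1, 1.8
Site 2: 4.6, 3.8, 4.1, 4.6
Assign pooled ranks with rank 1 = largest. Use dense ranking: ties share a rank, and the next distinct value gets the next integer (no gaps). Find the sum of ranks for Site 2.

Sorted (descending): 4.6, 4.6, 4.1, 4.1, 3.8, 1.8
The 2 values of 4.6 share dense rank 1.
The 2 values of 4.1 share dense rank 2.
Remaining distinct values take the next consecutive integers.
Site 2 values → pooled ranks: 4.6→1, 3.8→3, 4.1→2, 4.6→1
Rank sum = 1 + 3 + 2 + 1 = 7

7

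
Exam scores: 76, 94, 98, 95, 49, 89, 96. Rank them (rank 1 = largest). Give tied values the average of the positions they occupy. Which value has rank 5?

89

Sorted (descending): 98, 96, 95, 94, 89, 76, 49
No ties — each value takes its position as its rank.
Rank 5 → value 89.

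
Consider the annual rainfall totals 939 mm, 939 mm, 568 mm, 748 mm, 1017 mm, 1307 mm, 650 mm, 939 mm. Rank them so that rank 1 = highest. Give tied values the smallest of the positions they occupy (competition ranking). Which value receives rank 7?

Sorted (descending): 1307, 1017, 939, 939, 939, 748, 650, 568
The 3 values of 939 occupy positions 3–5 → each gets rank 3.
Rank 7 → value 650.

650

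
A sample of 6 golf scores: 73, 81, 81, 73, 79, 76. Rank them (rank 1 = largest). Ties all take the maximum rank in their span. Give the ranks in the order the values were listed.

6, 2, 2, 6, 3, 4

Sorted (descending): 81, 81, 79, 76, 73, 73
The 2 values of 81 occupy positions 1–2 → each gets rank 2.
The 2 values of 73 occupy positions 5–6 → each gets rank 6.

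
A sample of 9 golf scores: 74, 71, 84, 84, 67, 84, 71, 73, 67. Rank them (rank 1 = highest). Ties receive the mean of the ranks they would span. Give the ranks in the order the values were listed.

Sorted (descending): 84, 84, 84, 74, 73, 71, 71, 67, 67
The 3 values of 84 occupy positions 1–3 → average rank 2.
The 2 values of 71 occupy positions 6–7 → average rank (6+7)/2 = 6.5.
The 2 values of 67 occupy positions 8–9 → average rank (8+9)/2 = 8.5.

4, 6.5, 2, 2, 8.5, 2, 6.5, 5, 8.5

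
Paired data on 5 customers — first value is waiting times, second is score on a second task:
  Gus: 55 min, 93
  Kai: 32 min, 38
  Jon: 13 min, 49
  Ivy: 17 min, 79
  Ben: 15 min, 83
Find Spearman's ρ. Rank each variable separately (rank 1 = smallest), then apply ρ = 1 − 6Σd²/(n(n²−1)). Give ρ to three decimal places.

0.300

Ranks of variable 1: 5, 4, 1, 3, 2
Ranks of variable 2: 5, 1, 2, 3, 4
d = r₁ − r₂: 0, 3, -1, 0, -2
d²: 0, 9, 1, 0, 4; Σd² = 14
ρ = 1 − 6·14/(5·24) = 1 − 84/120 = 0.300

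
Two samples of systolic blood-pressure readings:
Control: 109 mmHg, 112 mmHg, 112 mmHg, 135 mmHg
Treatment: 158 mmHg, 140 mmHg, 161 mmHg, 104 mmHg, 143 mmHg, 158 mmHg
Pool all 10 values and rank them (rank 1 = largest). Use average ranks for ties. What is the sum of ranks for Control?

30

Sorted (descending): 161, 158, 158, 143, 140, 135, 112, 112, 109, 104
The 2 values of 158 occupy positions 2–3 → average rank (2+3)/2 = 2.5.
The 2 values of 112 occupy positions 7–8 → average rank (7+8)/2 = 7.5.
Control values → pooled ranks: 109→9, 112→7.5, 112→7.5, 135→6
Rank sum = 9 + 7.5 + 7.5 + 6 = 30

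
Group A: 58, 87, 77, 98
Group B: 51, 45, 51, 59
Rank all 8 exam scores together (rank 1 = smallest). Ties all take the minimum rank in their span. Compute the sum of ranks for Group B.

10

Sorted (ascending): 45, 51, 51, 58, 59, 77, 87, 98
The 2 values of 51 occupy positions 2–3 → each gets rank 2.
Group B values → pooled ranks: 51→2, 45→1, 51→2, 59→5
Rank sum = 2 + 1 + 2 + 5 = 10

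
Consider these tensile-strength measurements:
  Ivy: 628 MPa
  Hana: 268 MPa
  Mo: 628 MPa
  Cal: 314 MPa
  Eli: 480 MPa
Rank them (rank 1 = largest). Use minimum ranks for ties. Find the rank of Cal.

Sorted (descending): 628, 628, 480, 314, 268
The 2 values of 628 occupy positions 1–2 → each gets rank 1.
Cal has value 314 MPa → rank 4.

4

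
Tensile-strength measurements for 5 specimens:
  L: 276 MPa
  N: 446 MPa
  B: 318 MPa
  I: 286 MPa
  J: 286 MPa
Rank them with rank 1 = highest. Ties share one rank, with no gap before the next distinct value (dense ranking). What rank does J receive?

Sorted (descending): 446, 318, 286, 286, 276
The 2 values of 286 share dense rank 3.
Remaining distinct values take the next consecutive integers.
J has value 286 MPa → rank 3.

3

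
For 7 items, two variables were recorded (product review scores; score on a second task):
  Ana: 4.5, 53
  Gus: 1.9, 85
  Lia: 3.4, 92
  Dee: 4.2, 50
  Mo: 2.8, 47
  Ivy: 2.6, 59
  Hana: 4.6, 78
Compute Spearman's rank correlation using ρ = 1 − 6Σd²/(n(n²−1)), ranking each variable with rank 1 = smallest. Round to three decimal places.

-0.143

Ranks of variable 1: 6, 1, 4, 5, 3, 2, 7
Ranks of variable 2: 3, 6, 7, 2, 1, 4, 5
d = r₁ − r₂: 3, -5, -3, 3, 2, -2, 2
d²: 9, 25, 9, 9, 4, 4, 4; Σd² = 64
ρ = 1 − 6·64/(7·48) = 1 − 384/336 = -0.143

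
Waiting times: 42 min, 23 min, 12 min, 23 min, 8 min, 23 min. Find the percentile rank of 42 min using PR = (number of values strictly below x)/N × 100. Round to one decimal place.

N = 6.
Strictly below 42: 5. Equal to 42: 1.
PR = 5/6 × 100 = 83.3

83.3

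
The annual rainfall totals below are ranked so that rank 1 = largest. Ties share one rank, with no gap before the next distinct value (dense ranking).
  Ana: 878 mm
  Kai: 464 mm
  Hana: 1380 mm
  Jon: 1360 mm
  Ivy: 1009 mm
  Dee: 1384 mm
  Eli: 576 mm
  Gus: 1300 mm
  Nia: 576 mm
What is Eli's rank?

7

Sorted (descending): 1384, 1380, 1360, 1300, 1009, 878, 576, 576, 464
The 2 values of 576 share dense rank 7.
Remaining distinct values take the next consecutive integers.
Eli has value 576 mm → rank 7.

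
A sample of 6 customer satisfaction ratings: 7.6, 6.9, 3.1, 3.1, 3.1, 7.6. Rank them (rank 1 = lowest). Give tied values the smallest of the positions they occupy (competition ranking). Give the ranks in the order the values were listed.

Sorted (ascending): 3.1, 3.1, 3.1, 6.9, 7.6, 7.6
The 3 values of 3.1 occupy positions 1–3 → each gets rank 1.
The 2 values of 7.6 occupy positions 5–6 → each gets rank 5.

5, 4, 1, 1, 1, 5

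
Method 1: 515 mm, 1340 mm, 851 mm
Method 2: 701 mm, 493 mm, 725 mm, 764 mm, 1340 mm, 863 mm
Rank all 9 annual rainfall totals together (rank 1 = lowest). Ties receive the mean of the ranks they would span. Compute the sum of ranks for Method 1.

Sorted (ascending): 493, 515, 701, 725, 764, 851, 863, 1340, 1340
The 2 values of 1340 occupy positions 8–9 → average rank (8+9)/2 = 8.5.
Method 1 values → pooled ranks: 515→2, 1340→8.5, 851→6
Rank sum = 2 + 8.5 + 6 = 16.5

16.5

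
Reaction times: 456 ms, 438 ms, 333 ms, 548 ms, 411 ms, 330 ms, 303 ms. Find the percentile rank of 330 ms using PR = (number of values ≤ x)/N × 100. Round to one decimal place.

N = 7.
Strictly below 330: 1. Equal to 330: 1.
PR = 2/7 × 100 = 28.6

28.6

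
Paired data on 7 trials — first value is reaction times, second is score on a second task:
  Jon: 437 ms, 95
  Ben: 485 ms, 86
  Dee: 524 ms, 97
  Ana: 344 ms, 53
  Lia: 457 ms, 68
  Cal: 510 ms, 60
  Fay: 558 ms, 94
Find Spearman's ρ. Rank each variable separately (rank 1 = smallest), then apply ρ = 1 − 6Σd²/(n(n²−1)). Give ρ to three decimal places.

0.464

Ranks of variable 1: 2, 4, 6, 1, 3, 5, 7
Ranks of variable 2: 6, 4, 7, 1, 3, 2, 5
d = r₁ − r₂: -4, 0, -1, 0, 0, 3, 2
d²: 16, 0, 1, 0, 0, 9, 4; Σd² = 30
ρ = 1 − 6·30/(7·48) = 1 − 180/336 = 0.464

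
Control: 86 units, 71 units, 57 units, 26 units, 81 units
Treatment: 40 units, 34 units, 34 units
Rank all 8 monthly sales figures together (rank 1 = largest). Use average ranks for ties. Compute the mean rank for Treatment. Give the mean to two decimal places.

Sorted (descending): 86, 81, 71, 57, 40, 34, 34, 26
The 2 values of 34 occupy positions 6–7 → average rank (6+7)/2 = 6.5.
Treatment values → pooled ranks: 40→5, 34→6.5, 34→6.5
Mean rank = (5 + 6.5 + 6.5) / 3 = 6.00

6.00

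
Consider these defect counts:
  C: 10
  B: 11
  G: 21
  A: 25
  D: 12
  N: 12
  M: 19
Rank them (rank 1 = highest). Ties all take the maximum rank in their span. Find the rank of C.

7

Sorted (descending): 25, 21, 19, 12, 12, 11, 10
The 2 values of 12 occupy positions 4–5 → each gets rank 5.
C has value 10 → rank 7.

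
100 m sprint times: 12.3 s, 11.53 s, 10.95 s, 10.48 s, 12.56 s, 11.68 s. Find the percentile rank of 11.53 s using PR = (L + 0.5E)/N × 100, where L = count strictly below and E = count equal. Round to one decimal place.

N = 6.
Strictly below 11.53: 2. Equal to 11.53: 1.
PR = (2 + 0.5·1)/6 × 100 = 41.7

41.7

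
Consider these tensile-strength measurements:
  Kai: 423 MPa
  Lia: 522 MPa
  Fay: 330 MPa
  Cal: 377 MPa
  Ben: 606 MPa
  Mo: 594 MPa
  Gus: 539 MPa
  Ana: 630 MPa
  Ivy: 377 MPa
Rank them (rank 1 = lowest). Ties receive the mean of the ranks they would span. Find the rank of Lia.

5

Sorted (ascending): 330, 377, 377, 423, 522, 539, 594, 606, 630
The 2 values of 377 occupy positions 2–3 → average rank (2+3)/2 = 2.5.
Lia has value 522 MPa → rank 5.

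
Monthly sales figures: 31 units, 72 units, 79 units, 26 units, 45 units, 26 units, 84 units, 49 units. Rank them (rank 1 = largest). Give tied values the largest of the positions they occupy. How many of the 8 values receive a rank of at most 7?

6

Sorted (descending): 84, 79, 72, 49, 45, 31, 26, 26
The 2 values of 26 occupy positions 7–8 → each gets rank 8.
Ranks ≤ 7: {1, 2, 3, 4, 5, 6} → 6 values.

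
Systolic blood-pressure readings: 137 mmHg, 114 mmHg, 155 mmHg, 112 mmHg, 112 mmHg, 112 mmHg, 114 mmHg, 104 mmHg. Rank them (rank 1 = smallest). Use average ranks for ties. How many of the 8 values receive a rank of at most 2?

Sorted (ascending): 104, 112, 112, 112, 114, 114, 137, 155
The 3 values of 112 occupy positions 2–4 → average rank 3.
The 2 values of 114 occupy positions 5–6 → average rank (5+6)/2 = 5.5.
Ranks ≤ 2: {1} → 1 value.

1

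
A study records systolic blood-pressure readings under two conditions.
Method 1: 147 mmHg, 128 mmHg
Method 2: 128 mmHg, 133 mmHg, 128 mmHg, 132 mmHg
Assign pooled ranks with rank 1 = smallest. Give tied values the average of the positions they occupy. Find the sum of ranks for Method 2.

Sorted (ascending): 128, 128, 128, 132, 133, 147
The 3 values of 128 occupy positions 1–3 → average rank 2.
Method 2 values → pooled ranks: 128→2, 133→5, 128→2, 132→4
Rank sum = 2 + 5 + 2 + 4 = 13

13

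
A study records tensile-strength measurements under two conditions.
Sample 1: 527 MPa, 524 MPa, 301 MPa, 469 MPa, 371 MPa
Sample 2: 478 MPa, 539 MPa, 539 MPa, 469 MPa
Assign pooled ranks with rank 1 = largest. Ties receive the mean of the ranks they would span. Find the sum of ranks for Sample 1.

Sorted (descending): 539, 539, 527, 524, 478, 469, 469, 371, 301
The 2 values of 539 occupy positions 1–2 → average rank (1+2)/2 = 1.5.
The 2 values of 469 occupy positions 6–7 → average rank (6+7)/2 = 6.5.
Sample 1 values → pooled ranks: 527→3, 524→4, 301→9, 469→6.5, 371→8
Rank sum = 3 + 4 + 9 + 6.5 + 8 = 30.5

30.5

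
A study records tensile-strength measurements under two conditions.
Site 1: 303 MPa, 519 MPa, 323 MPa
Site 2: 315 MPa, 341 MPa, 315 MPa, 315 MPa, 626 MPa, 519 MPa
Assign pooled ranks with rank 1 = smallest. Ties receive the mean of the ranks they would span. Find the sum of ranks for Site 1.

13.5

Sorted (ascending): 303, 315, 315, 315, 323, 341, 519, 519, 626
The 3 values of 315 occupy positions 2–4 → average rank 3.
The 2 values of 519 occupy positions 7–8 → average rank (7+8)/2 = 7.5.
Site 1 values → pooled ranks: 303→1, 519→7.5, 323→5
Rank sum = 1 + 7.5 + 5 = 13.5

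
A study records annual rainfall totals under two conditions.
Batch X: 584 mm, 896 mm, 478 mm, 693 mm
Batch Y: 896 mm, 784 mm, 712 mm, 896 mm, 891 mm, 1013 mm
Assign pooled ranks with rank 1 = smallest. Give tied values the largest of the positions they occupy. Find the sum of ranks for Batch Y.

Sorted (ascending): 478, 584, 693, 712, 784, 891, 896, 896, 896, 1013
The 3 values of 896 occupy positions 7–9 → each gets rank 9.
Batch Y values → pooled ranks: 896→9, 784→5, 712→4, 896→9, 891→6, 1013→10
Rank sum = 9 + 5 + 4 + 9 + 6 + 10 = 43

43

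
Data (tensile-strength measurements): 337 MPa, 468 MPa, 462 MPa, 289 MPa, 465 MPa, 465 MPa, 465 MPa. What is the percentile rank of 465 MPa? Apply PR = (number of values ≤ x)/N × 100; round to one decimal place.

N = 7.
Strictly below 465: 3. Equal to 465: 3.
PR = 6/7 × 100 = 85.7

85.7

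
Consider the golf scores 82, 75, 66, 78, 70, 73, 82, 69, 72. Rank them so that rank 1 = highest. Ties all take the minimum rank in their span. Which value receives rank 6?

Sorted (descending): 82, 82, 78, 75, 73, 72, 70, 69, 66
The 2 values of 82 occupy positions 1–2 → each gets rank 1.
Rank 6 → value 72.

72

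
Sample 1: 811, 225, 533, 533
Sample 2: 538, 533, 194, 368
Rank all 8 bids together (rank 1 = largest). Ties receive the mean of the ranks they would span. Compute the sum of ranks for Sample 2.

20

Sorted (descending): 811, 538, 533, 533, 533, 368, 225, 194
The 3 values of 533 occupy positions 3–5 → average rank 4.
Sample 2 values → pooled ranks: 538→2, 533→4, 194→8, 368→6
Rank sum = 2 + 4 + 8 + 6 = 20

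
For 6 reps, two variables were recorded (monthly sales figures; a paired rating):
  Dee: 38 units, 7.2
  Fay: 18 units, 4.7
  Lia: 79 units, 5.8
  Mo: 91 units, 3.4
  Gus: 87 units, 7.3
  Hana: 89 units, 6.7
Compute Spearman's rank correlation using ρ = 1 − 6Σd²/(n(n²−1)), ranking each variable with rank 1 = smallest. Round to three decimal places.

Ranks of variable 1: 2, 1, 3, 6, 4, 5
Ranks of variable 2: 5, 2, 3, 1, 6, 4
d = r₁ − r₂: -3, -1, 0, 5, -2, 1
d²: 9, 1, 0, 25, 4, 1; Σd² = 40
ρ = 1 − 6·40/(6·35) = 1 − 240/210 = -0.143

-0.143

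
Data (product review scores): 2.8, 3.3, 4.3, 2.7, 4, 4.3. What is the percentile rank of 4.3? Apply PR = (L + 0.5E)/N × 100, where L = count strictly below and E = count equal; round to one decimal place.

83.3

N = 6.
Strictly below 4.3: 4. Equal to 4.3: 2.
PR = (4 + 0.5·2)/6 × 100 = 83.3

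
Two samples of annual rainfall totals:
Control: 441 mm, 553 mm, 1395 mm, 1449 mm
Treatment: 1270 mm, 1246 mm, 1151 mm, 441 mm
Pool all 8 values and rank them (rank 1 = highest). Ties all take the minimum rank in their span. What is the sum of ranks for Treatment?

19

Sorted (descending): 1449, 1395, 1270, 1246, 1151, 553, 441, 441
The 2 values of 441 occupy positions 7–8 → each gets rank 7.
Treatment values → pooled ranks: 1270→3, 1246→4, 1151→5, 441→7
Rank sum = 3 + 4 + 5 + 7 = 19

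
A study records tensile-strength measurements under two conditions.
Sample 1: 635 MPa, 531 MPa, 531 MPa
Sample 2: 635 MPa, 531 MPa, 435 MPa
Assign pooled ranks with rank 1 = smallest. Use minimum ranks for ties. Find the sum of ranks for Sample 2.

8

Sorted (ascending): 435, 531, 531, 531, 635, 635
The 3 values of 531 occupy positions 2–4 → each gets rank 2.
The 2 values of 635 occupy positions 5–6 → each gets rank 5.
Sample 2 values → pooled ranks: 635→5, 531→2, 435→1
Rank sum = 5 + 2 + 1 = 8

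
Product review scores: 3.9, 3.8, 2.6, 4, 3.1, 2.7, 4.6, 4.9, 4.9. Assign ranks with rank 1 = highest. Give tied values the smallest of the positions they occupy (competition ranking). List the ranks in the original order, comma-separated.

5, 6, 9, 4, 7, 8, 3, 1, 1

Sorted (descending): 4.9, 4.9, 4.6, 4, 3.9, 3.8, 3.1, 2.7, 2.6
The 2 values of 4.9 occupy positions 1–2 → each gets rank 1.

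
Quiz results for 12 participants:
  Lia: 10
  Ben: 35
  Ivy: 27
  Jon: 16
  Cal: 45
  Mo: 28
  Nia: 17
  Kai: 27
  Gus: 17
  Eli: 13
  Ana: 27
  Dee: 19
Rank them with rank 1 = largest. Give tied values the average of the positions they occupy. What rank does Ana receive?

5

Sorted (descending): 45, 35, 28, 27, 27, 27, 19, 17, 17, 16, 13, 10
The 3 values of 27 occupy positions 4–6 → average rank 5.
The 2 values of 17 occupy positions 8–9 → average rank (8+9)/2 = 8.5.
Ana has value 27 → rank 5.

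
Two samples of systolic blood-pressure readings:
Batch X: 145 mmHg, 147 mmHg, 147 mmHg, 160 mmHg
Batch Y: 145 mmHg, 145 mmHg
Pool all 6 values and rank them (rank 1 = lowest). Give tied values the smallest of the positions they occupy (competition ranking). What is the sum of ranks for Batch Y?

Sorted (ascending): 145, 145, 145, 147, 147, 160
The 3 values of 145 occupy positions 1–3 → each gets rank 1.
The 2 values of 147 occupy positions 4–5 → each gets rank 4.
Batch Y values → pooled ranks: 145→1, 145→1
Rank sum = 1 + 1 = 2

2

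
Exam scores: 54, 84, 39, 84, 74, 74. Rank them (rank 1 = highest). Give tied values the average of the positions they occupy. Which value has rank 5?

Sorted (descending): 84, 84, 74, 74, 54, 39
The 2 values of 84 occupy positions 1–2 → average rank (1+2)/2 = 1.5.
The 2 values of 74 occupy positions 3–4 → average rank (3+4)/2 = 3.5.
Rank 5 → value 54.

54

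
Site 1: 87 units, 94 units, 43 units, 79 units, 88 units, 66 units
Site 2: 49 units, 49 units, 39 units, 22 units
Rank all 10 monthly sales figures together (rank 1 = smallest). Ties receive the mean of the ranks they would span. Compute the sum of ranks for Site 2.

Sorted (ascending): 22, 39, 43, 49, 49, 66, 79, 87, 88, 94
The 2 values of 49 occupy positions 4–5 → average rank (4+5)/2 = 4.5.
Site 2 values → pooled ranks: 49→4.5, 49→4.5, 39→2, 22→1
Rank sum = 4.5 + 4.5 + 2 + 1 = 12

12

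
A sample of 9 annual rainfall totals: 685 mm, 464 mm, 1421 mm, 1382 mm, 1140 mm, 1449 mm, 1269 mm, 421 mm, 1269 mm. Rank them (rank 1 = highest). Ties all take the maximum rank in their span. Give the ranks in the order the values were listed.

Sorted (descending): 1449, 1421, 1382, 1269, 1269, 1140, 685, 464, 421
The 2 values of 1269 occupy positions 4–5 → each gets rank 5.

7, 8, 2, 3, 6, 1, 5, 9, 5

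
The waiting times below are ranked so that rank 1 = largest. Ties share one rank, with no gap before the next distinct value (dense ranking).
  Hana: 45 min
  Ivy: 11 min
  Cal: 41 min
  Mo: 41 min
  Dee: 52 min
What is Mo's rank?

Sorted (descending): 52, 45, 41, 41, 11
The 2 values of 41 share dense rank 3.
Remaining distinct values take the next consecutive integers.
Mo has value 41 min → rank 3.

3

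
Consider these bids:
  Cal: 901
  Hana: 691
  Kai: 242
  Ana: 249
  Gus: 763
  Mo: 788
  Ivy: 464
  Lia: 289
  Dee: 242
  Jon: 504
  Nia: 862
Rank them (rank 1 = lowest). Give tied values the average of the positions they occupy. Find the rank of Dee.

Sorted (ascending): 242, 242, 249, 289, 464, 504, 691, 763, 788, 862, 901
The 2 values of 242 occupy positions 1–2 → average rank (1+2)/2 = 1.5.
Dee has value 242 → rank 1.5.

1.5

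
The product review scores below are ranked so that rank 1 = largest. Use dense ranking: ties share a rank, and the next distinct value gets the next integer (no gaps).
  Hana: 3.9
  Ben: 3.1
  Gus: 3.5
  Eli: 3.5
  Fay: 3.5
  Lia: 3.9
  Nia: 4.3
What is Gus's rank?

Sorted (descending): 4.3, 3.9, 3.9, 3.5, 3.5, 3.5, 3.1
The 2 values of 3.9 share dense rank 2.
The 3 values of 3.5 share dense rank 3.
Remaining distinct values take the next consecutive integers.
Gus has value 3.5 → rank 3.

3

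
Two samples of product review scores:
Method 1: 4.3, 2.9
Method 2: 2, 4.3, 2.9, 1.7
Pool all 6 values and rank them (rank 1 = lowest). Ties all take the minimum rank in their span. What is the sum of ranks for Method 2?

11

Sorted (ascending): 1.7, 2, 2.9, 2.9, 4.3, 4.3
The 2 values of 2.9 occupy positions 3–4 → each gets rank 3.
The 2 values of 4.3 occupy positions 5–6 → each gets rank 5.
Method 2 values → pooled ranks: 2→2, 4.3→5, 2.9→3, 1.7→1
Rank sum = 2 + 5 + 3 + 1 = 11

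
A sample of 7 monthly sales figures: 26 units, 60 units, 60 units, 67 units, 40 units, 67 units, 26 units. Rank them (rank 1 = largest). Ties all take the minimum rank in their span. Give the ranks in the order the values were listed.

Sorted (descending): 67, 67, 60, 60, 40, 26, 26
The 2 values of 67 occupy positions 1–2 → each gets rank 1.
The 2 values of 60 occupy positions 3–4 → each gets rank 3.
The 2 values of 26 occupy positions 6–7 → each gets rank 6.

6, 3, 3, 1, 5, 1, 6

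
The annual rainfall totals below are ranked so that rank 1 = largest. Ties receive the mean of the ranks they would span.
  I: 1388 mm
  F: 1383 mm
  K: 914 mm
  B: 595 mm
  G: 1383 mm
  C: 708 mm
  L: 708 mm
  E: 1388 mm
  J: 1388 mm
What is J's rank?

Sorted (descending): 1388, 1388, 1388, 1383, 1383, 914, 708, 708, 595
The 3 values of 1388 occupy positions 1–3 → average rank 2.
The 2 values of 1383 occupy positions 4–5 → average rank (4+5)/2 = 4.5.
The 2 values of 708 occupy positions 7–8 → average rank (7+8)/2 = 7.5.
J has value 1388 mm → rank 2.

2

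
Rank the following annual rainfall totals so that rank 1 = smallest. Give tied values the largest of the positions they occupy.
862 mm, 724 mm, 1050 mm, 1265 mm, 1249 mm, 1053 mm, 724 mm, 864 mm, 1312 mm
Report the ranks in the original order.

3, 2, 5, 8, 7, 6, 2, 4, 9

Sorted (ascending): 724, 724, 862, 864, 1050, 1053, 1249, 1265, 1312
The 2 values of 724 occupy positions 1–2 → each gets rank 2.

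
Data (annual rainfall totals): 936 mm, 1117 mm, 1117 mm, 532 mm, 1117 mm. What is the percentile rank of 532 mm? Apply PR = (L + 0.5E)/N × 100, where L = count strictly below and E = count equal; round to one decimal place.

N = 5.
Strictly below 532: 0. Equal to 532: 1.
PR = (0 + 0.5·1)/5 × 100 = 10.0

10.0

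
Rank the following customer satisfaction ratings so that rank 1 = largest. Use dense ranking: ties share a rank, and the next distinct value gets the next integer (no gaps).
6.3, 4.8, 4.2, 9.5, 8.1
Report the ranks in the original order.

Sorted (descending): 9.5, 8.1, 6.3, 4.8, 4.2
No ties — each value takes its position as its rank.

3, 4, 5, 1, 2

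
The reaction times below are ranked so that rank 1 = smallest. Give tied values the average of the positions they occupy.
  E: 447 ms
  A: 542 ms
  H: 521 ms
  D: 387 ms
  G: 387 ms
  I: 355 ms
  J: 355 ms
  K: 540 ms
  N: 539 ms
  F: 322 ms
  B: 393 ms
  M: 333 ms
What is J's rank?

Sorted (ascending): 322, 333, 355, 355, 387, 387, 393, 447, 521, 539, 540, 542
The 2 values of 355 occupy positions 3–4 → average rank (3+4)/2 = 3.5.
The 2 values of 387 occupy positions 5–6 → average rank (5+6)/2 = 5.5.
J has value 355 ms → rank 3.5.

3.5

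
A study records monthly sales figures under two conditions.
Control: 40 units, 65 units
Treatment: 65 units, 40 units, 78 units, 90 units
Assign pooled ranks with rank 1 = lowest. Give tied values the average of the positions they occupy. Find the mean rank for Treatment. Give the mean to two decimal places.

4.00

Sorted (ascending): 40, 40, 65, 65, 78, 90
The 2 values of 40 occupy positions 1–2 → average rank (1+2)/2 = 1.5.
The 2 values of 65 occupy positions 3–4 → average rank (3+4)/2 = 3.5.
Treatment values → pooled ranks: 65→3.5, 40→1.5, 78→5, 90→6
Mean rank = (3.5 + 1.5 + 5 + 6) / 4 = 4.00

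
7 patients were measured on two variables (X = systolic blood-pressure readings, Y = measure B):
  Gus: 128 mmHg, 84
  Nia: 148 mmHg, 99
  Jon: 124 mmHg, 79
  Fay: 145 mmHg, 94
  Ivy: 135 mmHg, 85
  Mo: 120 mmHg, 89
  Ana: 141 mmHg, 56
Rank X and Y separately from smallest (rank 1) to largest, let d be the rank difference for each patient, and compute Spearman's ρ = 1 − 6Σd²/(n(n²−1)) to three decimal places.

0.429

Ranks of variable 1: 3, 7, 2, 6, 4, 1, 5
Ranks of variable 2: 3, 7, 2, 6, 4, 5, 1
d = r₁ − r₂: 0, 0, 0, 0, 0, -4, 4
d²: 0, 0, 0, 0, 0, 16, 16; Σd² = 32
ρ = 1 − 6·32/(7·48) = 1 − 192/336 = 0.429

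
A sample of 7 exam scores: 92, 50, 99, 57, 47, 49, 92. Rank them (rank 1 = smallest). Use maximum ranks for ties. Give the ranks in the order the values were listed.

6, 3, 7, 4, 1, 2, 6

Sorted (ascending): 47, 49, 50, 57, 92, 92, 99
The 2 values of 92 occupy positions 5–6 → each gets rank 6.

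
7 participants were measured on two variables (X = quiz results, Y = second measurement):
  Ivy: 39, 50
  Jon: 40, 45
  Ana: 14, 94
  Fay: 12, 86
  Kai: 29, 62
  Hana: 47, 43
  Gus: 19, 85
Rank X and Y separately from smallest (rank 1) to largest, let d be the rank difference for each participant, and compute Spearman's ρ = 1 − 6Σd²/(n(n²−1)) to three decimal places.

-0.964

Ranks of variable 1: 5, 6, 2, 1, 4, 7, 3
Ranks of variable 2: 3, 2, 7, 6, 4, 1, 5
d = r₁ − r₂: 2, 4, -5, -5, 0, 6, -2
d²: 4, 16, 25, 25, 0, 36, 4; Σd² = 110
ρ = 1 − 6·110/(7·48) = 1 − 660/336 = -0.964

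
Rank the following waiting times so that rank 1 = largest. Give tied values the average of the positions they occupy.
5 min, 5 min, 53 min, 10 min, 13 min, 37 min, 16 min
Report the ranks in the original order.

6.5, 6.5, 1, 5, 4, 2, 3

Sorted (descending): 53, 37, 16, 13, 10, 5, 5
The 2 values of 5 occupy positions 6–7 → average rank (6+7)/2 = 6.5.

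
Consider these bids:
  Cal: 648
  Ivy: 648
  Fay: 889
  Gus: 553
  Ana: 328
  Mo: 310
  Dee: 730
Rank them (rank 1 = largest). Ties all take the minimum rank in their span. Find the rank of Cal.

3

Sorted (descending): 889, 730, 648, 648, 553, 328, 310
The 2 values of 648 occupy positions 3–4 → each gets rank 3.
Cal has value 648 → rank 3.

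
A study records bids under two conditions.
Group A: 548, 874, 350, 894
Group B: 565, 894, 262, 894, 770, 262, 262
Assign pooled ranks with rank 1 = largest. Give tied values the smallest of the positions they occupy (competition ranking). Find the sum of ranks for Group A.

20

Sorted (descending): 894, 894, 894, 874, 770, 565, 548, 350, 262, 262, 262
The 3 values of 894 occupy positions 1–3 → each gets rank 1.
The 3 values of 262 occupy positions 9–11 → each gets rank 9.
Group A values → pooled ranks: 548→7, 874→4, 350→8, 894→1
Rank sum = 7 + 4 + 8 + 1 = 20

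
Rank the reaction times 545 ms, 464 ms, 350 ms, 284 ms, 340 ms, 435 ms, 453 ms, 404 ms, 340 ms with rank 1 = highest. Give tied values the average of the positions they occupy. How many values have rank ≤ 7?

6

Sorted (descending): 545, 464, 453, 435, 404, 350, 340, 340, 284
The 2 values of 340 occupy positions 7–8 → average rank (7+8)/2 = 7.5.
Ranks ≤ 7: {1, 2, 3, 4, 5, 6} → 6 values.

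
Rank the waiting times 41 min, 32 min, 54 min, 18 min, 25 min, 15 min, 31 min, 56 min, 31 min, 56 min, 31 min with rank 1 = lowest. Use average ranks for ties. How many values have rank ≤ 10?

9

Sorted (ascending): 15, 18, 25, 31, 31, 31, 32, 41, 54, 56, 56
The 3 values of 31 occupy positions 4–6 → average rank 5.
The 2 values of 56 occupy positions 10–11 → average rank (10+11)/2 = 10.5.
Ranks ≤ 10: {1, 2, 3, 5, 5, 5, 7, 8, 9} → 9 values.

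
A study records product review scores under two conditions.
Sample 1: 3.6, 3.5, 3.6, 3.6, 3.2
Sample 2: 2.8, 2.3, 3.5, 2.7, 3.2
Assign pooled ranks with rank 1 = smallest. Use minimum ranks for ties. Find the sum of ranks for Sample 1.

Sorted (ascending): 2.3, 2.7, 2.8, 3.2, 3.2, 3.5, 3.5, 3.6, 3.6, 3.6
The 2 values of 3.2 occupy positions 4–5 → each gets rank 4.
The 2 values of 3.5 occupy positions 6–7 → each gets rank 6.
The 3 values of 3.6 occupy positions 8–10 → each gets rank 8.
Sample 1 values → pooled ranks: 3.6→8, 3.5→6, 3.6→8, 3.6→8, 3.2→4
Rank sum = 8 + 6 + 8 + 8 + 4 = 34

34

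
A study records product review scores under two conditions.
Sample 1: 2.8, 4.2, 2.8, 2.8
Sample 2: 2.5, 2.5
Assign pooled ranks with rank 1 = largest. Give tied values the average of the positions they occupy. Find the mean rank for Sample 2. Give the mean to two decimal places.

5.50

Sorted (descending): 4.2, 2.8, 2.8, 2.8, 2.5, 2.5
The 3 values of 2.8 occupy positions 2–4 → average rank 3.
The 2 values of 2.5 occupy positions 5–6 → average rank (5+6)/2 = 5.5.
Sample 2 values → pooled ranks: 2.5→5.5, 2.5→5.5
Mean rank = (5.5 + 5.5) / 2 = 5.50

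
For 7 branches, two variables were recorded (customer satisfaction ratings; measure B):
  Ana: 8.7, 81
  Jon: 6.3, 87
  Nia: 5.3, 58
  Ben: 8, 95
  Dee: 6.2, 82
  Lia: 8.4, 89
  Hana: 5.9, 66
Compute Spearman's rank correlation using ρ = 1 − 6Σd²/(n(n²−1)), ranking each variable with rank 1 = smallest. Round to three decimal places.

0.607

Ranks of variable 1: 7, 4, 1, 5, 3, 6, 2
Ranks of variable 2: 3, 5, 1, 7, 4, 6, 2
d = r₁ − r₂: 4, -1, 0, -2, -1, 0, 0
d²: 16, 1, 0, 4, 1, 0, 0; Σd² = 22
ρ = 1 − 6·22/(7·48) = 1 − 132/336 = 0.607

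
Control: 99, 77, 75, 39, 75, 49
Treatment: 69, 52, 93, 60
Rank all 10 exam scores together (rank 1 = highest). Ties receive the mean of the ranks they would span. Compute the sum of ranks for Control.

Sorted (descending): 99, 93, 77, 75, 75, 69, 60, 52, 49, 39
The 2 values of 75 occupy positions 4–5 → average rank (4+5)/2 = 4.5.
Control values → pooled ranks: 99→1, 77→3, 75→4.5, 39→10, 75→4.5, 49→9
Rank sum = 1 + 3 + 4.5 + 10 + 4.5 + 9 = 32

32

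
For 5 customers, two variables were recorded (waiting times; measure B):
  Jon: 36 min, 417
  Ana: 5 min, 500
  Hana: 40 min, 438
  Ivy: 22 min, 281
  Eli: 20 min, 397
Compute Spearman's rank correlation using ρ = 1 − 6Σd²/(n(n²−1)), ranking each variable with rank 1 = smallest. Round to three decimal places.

-0.100

Ranks of variable 1: 4, 1, 5, 3, 2
Ranks of variable 2: 3, 5, 4, 1, 2
d = r₁ − r₂: 1, -4, 1, 2, 0
d²: 1, 16, 1, 4, 0; Σd² = 22
ρ = 1 − 6·22/(5·24) = 1 − 132/120 = -0.100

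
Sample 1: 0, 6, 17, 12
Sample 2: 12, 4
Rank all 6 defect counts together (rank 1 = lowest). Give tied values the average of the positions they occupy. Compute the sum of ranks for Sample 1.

Sorted (ascending): 0, 4, 6, 12, 12, 17
The 2 values of 12 occupy positions 4–5 → average rank (4+5)/2 = 4.5.
Sample 1 values → pooled ranks: 0→1, 6→3, 17→6, 12→4.5
Rank sum = 1 + 3 + 6 + 4.5 = 14.5

14.5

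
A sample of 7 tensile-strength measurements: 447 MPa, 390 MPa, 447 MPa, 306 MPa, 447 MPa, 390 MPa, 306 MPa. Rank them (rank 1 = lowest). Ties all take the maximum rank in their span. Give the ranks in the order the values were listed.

Sorted (ascending): 306, 306, 390, 390, 447, 447, 447
The 2 values of 306 occupy positions 1–2 → each gets rank 2.
The 2 values of 390 occupy positions 3–4 → each gets rank 4.
The 3 values of 447 occupy positions 5–7 → each gets rank 7.

7, 4, 7, 2, 7, 4, 2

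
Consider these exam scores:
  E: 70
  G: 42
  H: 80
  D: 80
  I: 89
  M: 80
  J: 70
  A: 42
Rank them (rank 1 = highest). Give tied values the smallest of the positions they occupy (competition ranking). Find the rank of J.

Sorted (descending): 89, 80, 80, 80, 70, 70, 42, 42
The 3 values of 80 occupy positions 2–4 → each gets rank 2.
The 2 values of 70 occupy positions 5–6 → each gets rank 5.
The 2 values of 42 occupy positions 7–8 → each gets rank 7.
J has value 70 → rank 5.

5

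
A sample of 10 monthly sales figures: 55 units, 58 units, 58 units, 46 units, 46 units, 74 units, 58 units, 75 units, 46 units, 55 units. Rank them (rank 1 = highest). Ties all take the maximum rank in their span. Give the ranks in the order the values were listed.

Sorted (descending): 75, 74, 58, 58, 58, 55, 55, 46, 46, 46
The 3 values of 58 occupy positions 3–5 → each gets rank 5.
The 2 values of 55 occupy positions 6–7 → each gets rank 7.
The 3 values of 46 occupy positions 8–10 → each gets rank 10.

7, 5, 5, 10, 10, 2, 5, 1, 10, 7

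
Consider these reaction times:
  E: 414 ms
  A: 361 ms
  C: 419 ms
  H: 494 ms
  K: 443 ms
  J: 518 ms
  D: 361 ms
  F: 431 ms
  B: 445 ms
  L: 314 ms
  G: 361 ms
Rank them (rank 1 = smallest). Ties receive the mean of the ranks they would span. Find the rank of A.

Sorted (ascending): 314, 361, 361, 361, 414, 419, 431, 443, 445, 494, 518
The 3 values of 361 occupy positions 2–4 → average rank 3.
A has value 361 ms → rank 3.

3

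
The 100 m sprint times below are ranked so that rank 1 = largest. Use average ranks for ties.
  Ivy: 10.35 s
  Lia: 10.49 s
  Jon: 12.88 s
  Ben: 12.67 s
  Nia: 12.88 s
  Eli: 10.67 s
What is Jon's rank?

1.5

Sorted (descending): 12.88, 12.88, 12.67, 10.67, 10.49, 10.35
The 2 values of 12.88 occupy positions 1–2 → average rank (1+2)/2 = 1.5.
Jon has value 12.88 s → rank 1.5.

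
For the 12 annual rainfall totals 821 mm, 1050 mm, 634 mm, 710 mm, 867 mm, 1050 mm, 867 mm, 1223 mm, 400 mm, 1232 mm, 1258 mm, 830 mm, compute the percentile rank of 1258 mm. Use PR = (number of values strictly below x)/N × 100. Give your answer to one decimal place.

91.7

N = 12.
Strictly below 1258: 11. Equal to 1258: 1.
PR = 11/12 × 100 = 91.7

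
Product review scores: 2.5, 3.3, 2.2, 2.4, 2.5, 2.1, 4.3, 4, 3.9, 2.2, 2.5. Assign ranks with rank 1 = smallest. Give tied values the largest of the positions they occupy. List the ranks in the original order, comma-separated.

Sorted (ascending): 2.1, 2.2, 2.2, 2.4, 2.5, 2.5, 2.5, 3.3, 3.9, 4, 4.3
The 2 values of 2.2 occupy positions 2–3 → each gets rank 3.
The 3 values of 2.5 occupy positions 5–7 → each gets rank 7.

7, 8, 3, 4, 7, 1, 11, 10, 9, 3, 7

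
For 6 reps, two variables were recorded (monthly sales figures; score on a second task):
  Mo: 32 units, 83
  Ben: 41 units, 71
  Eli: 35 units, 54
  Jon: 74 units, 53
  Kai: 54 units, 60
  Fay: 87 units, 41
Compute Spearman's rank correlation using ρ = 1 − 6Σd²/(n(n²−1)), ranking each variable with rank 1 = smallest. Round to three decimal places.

Ranks of variable 1: 1, 3, 2, 5, 4, 6
Ranks of variable 2: 6, 5, 3, 2, 4, 1
d = r₁ − r₂: -5, -2, -1, 3, 0, 5
d²: 25, 4, 1, 9, 0, 25; Σd² = 64
ρ = 1 − 6·64/(6·35) = 1 − 384/210 = -0.829

-0.829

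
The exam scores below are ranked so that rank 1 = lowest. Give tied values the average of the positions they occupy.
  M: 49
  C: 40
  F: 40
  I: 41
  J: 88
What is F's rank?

1.5

Sorted (ascending): 40, 40, 41, 49, 88
The 2 values of 40 occupy positions 1–2 → average rank (1+2)/2 = 1.5.
F has value 40 → rank 1.5.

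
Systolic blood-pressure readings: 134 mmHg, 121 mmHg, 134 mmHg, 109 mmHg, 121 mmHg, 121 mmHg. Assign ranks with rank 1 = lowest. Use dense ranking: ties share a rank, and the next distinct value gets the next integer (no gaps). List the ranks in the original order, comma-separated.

3, 2, 3, 1, 2, 2

Sorted (ascending): 109, 121, 121, 121, 134, 134
The 3 values of 121 share dense rank 2.
The 2 values of 134 share dense rank 3.
Remaining distinct values take the next consecutive integers.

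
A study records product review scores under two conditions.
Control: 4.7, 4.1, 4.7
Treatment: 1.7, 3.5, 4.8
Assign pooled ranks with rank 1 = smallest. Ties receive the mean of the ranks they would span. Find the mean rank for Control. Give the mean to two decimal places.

4.00

Sorted (ascending): 1.7, 3.5, 4.1, 4.7, 4.7, 4.8
The 2 values of 4.7 occupy positions 4–5 → average rank (4+5)/2 = 4.5.
Control values → pooled ranks: 4.7→4.5, 4.1→3, 4.7→4.5
Mean rank = (4.5 + 3 + 4.5) / 3 = 4.00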